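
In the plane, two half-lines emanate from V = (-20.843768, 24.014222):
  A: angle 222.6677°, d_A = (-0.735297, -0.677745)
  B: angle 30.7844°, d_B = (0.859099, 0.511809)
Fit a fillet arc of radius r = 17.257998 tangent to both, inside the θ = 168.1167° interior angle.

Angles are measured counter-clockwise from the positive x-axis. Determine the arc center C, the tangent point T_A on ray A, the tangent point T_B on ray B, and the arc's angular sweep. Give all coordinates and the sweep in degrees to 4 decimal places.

bisector direction at 306.7260° = (0.597990,-0.801504)
center distance |VC| = r/sin(θ/2) = 17.257998/sin(84.0584°) = 17.351212
C = V + |VC|·bis = (-10.4679,10.1072)
T_A = V + ((C−V)·d_A)·d_A = V + 1.7961·d_A = (-22.1644,22.7969)
T_B = V + ((C−V)·d_B)·d_B = V + 1.7961·d_B = (-19.3007,24.9335)
sweep = 180° − θ = 11.8833°

center=(-10.4679,10.1072) T_A=(-22.1644,22.7969) T_B=(-19.3007,24.9335) sweep=11.8833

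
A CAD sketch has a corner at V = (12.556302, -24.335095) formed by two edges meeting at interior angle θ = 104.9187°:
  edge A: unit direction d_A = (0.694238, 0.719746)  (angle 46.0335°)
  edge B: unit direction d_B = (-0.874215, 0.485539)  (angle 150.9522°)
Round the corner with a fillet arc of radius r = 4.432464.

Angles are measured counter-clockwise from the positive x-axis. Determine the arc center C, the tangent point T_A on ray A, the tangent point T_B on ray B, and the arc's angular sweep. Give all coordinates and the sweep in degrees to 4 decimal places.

bisector direction at 98.4929° = (-0.147686,0.989034)
center distance |VC| = r/sin(θ/2) = 4.432464/sin(52.4594°) = 5.590043
C = V + |VC|·bis = (11.7307,-18.8064)
T_A = V + ((C−V)·d_A)·d_A = V + 3.4061·d_A = (14.9210,-21.8835)
T_B = V + ((C−V)·d_B)·d_B = V + 3.4061·d_B = (9.5786,-22.6813)
sweep = 180° − θ = 75.0813°

center=(11.7307,-18.8064) T_A=(14.9210,-21.8835) T_B=(9.5786,-22.6813) sweep=75.0813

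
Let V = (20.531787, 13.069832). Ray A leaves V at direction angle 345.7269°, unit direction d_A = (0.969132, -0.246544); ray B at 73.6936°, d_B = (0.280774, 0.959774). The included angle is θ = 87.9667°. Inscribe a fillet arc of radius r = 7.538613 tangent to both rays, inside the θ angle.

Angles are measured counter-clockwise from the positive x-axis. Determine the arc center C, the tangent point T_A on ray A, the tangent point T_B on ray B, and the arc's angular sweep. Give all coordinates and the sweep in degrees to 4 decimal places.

bisector direction at 29.7103° = (0.868543,0.495614)
center distance |VC| = r/sin(θ/2) = 7.538613/sin(43.9834°) = 10.855527
C = V + |VC|·bis = (29.9603,18.4500)
T_A = V + ((C−V)·d_A)·d_A = V + 7.8110·d_A = (28.1017,11.1441)
T_B = V + ((C−V)·d_B)·d_B = V + 7.8110·d_B = (22.7249,20.5666)
sweep = 180° − θ = 92.0333°

center=(29.9603,18.4500) T_A=(28.1017,11.1441) T_B=(22.7249,20.5666) sweep=92.0333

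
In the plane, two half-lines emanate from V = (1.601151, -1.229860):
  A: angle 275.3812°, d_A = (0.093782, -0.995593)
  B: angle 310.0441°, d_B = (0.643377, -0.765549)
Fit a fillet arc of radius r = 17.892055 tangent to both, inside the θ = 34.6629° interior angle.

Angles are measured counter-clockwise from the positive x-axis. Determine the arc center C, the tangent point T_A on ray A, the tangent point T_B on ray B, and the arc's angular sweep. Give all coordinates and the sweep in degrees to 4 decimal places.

center=(24.7912,-56.6331) T_A=(6.9780,-58.3111) T_B=(38.4885,-45.1218) sweep=145.3371

bisector direction at 292.7126° = (0.386110,-0.922453)
center distance |VC| = r/sin(θ/2) = 17.892055/sin(17.3315°) = 60.060829
C = V + |VC|·bis = (24.7912,-56.6331)
T_A = V + ((C−V)·d_A)·d_A = V + 57.3339·d_A = (6.9780,-58.3111)
T_B = V + ((C−V)·d_B)·d_B = V + 57.3339·d_B = (38.4885,-45.1218)
sweep = 180° − θ = 145.3371°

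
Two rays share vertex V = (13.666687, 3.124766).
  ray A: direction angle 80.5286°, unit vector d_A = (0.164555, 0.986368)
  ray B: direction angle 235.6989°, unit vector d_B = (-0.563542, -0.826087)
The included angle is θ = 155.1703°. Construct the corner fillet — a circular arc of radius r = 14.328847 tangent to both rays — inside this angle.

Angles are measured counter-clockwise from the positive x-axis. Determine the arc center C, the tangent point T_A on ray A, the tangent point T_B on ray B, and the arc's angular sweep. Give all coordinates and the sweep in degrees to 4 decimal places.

bisector direction at 158.1138° = (-0.927926,0.372765)
center distance |VC| = r/sin(θ/2) = 14.328847/sin(77.5851°) = 14.671927
C = V + |VC|·bis = (0.0522,8.5939)
T_A = V + ((C−V)·d_A)·d_A = V + 3.1543·d_A = (14.1857,6.2361)
T_B = V + ((C−V)·d_B)·d_B = V + 3.1543·d_B = (11.8891,0.5190)
sweep = 180° − θ = 24.8297°

center=(0.0522,8.5939) T_A=(14.1857,6.2361) T_B=(11.8891,0.5190) sweep=24.8297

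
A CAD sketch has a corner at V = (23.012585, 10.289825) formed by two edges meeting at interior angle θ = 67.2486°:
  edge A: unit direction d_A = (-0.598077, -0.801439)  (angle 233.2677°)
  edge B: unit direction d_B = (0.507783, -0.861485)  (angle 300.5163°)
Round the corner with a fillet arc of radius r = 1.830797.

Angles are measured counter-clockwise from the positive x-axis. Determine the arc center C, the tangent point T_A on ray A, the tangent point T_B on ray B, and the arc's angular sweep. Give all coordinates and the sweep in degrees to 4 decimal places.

center=(22.8333,6.9885) T_A=(21.3661,8.0834) T_B=(24.4105,7.9181) sweep=112.7514

bisector direction at 266.8920° = (-0.054218,-0.998529)
center distance |VC| = r/sin(θ/2) = 1.830797/sin(33.6243°) = 3.306211
C = V + |VC|·bis = (22.8333,6.9885)
T_A = V + ((C−V)·d_A)·d_A = V + 2.7530·d_A = (21.3661,8.0834)
T_B = V + ((C−V)·d_B)·d_B = V + 2.7530·d_B = (24.4105,7.9181)
sweep = 180° − θ = 112.7514°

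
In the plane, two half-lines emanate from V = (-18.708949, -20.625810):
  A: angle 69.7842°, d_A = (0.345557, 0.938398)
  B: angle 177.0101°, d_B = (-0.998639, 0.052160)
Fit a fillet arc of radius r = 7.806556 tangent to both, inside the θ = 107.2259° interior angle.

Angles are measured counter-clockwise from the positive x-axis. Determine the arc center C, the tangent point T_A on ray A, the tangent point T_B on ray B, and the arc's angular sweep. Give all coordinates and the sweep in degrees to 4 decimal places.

center=(-24.0467,-12.5298) T_A=(-16.7210,-15.2274) T_B=(-24.4539,-20.3257) sweep=72.7741

bisector direction at 123.3971° = (-0.550439,0.834875)
center distance |VC| = r/sin(θ/2) = 7.806556/sin(53.6129°) = 9.697249
C = V + |VC|·bis = (-24.0467,-12.5298)
T_A = V + ((C−V)·d_A)·d_A = V + 5.7528·d_A = (-16.7210,-15.2274)
T_B = V + ((C−V)·d_B)·d_B = V + 5.7528·d_B = (-24.4539,-20.3257)
sweep = 180° − θ = 72.7741°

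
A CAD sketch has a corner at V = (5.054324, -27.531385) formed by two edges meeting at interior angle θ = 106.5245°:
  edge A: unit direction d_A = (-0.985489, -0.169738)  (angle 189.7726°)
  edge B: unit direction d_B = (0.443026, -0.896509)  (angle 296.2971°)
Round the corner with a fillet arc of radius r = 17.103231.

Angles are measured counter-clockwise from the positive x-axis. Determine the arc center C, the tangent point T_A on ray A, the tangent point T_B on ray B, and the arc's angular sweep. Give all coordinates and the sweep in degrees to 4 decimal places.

bisector direction at 243.0348° = (-0.453448,-0.891282)
center distance |VC| = r/sin(θ/2) = 17.103231/sin(53.2623°) = 21.342178
C = V + |VC|·bis = (-4.6233,-46.5533)
T_A = V + ((C−V)·d_A)·d_A = V + 12.7659·d_A = (-7.5263,-29.6982)
T_B = V + ((C−V)·d_B)·d_B = V + 12.7659·d_B = (10.7099,-38.9761)
sweep = 180° − θ = 73.4755°

center=(-4.6233,-46.5533) T_A=(-7.5263,-29.6982) T_B=(10.7099,-38.9761) sweep=73.4755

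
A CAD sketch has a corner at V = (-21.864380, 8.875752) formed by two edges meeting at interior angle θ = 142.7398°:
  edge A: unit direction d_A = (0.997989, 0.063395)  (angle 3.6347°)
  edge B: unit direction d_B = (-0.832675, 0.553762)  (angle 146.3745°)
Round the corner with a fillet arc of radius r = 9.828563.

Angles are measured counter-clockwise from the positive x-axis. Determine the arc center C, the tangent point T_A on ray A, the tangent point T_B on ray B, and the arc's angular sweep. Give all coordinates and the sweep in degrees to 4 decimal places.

bisector direction at 75.0046° = (0.258741,0.965947)
center distance |VC| = r/sin(θ/2) = 9.828563/sin(71.3699°) = 10.372051
C = V + |VC|·bis = (-19.1807,18.8946)
T_A = V + ((C−V)·d_A)·d_A = V + 3.3134·d_A = (-18.5576,9.0858)
T_B = V + ((C−V)·d_B)·d_B = V + 3.3134·d_B = (-24.6234,10.7106)
sweep = 180° − θ = 37.2602°

center=(-19.1807,18.8946) T_A=(-18.5576,9.0858) T_B=(-24.6234,10.7106) sweep=37.2602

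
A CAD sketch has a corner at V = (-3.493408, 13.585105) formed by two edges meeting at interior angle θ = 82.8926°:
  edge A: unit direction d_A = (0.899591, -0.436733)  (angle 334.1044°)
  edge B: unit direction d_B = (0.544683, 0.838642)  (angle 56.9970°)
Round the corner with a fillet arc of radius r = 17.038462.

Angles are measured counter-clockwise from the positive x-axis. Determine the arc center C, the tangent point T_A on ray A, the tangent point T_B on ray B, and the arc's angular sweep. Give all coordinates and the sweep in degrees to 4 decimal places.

center=(21.3054,20.4860) T_A=(13.8641,5.1584) T_B=(7.0162,29.7666) sweep=97.1074

bisector direction at 15.5507° = (0.963394,0.268091)
center distance |VC| = r/sin(θ/2) = 17.038462/sin(41.4463°) = 25.741054
C = V + |VC|·bis = (21.3054,20.4860)
T_A = V + ((C−V)·d_A)·d_A = V + 19.2949·d_A = (13.8641,5.1584)
T_B = V + ((C−V)·d_B)·d_B = V + 19.2949·d_B = (7.0162,29.7666)
sweep = 180° − θ = 97.1074°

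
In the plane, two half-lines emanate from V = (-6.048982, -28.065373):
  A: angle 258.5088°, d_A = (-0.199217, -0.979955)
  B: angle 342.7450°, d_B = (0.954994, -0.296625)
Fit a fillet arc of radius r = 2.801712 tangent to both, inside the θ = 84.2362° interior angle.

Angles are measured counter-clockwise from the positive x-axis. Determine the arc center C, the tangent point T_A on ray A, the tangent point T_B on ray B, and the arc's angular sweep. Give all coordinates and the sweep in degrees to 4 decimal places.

center=(-3.9208,-31.6602) T_A=(-6.6663,-31.1020) T_B=(-3.0897,-28.9845) sweep=95.7638

bisector direction at 300.6269° = (0.509445,-0.860503)
center distance |VC| = r/sin(θ/2) = 2.801712/sin(42.1181°) = 4.177538
C = V + |VC|·bis = (-3.9208,-31.6602)
T_A = V + ((C−V)·d_A)·d_A = V + 3.0987·d_A = (-6.6663,-31.1020)
T_B = V + ((C−V)·d_B)·d_B = V + 3.0987·d_B = (-3.0897,-28.9845)
sweep = 180° − θ = 95.7638°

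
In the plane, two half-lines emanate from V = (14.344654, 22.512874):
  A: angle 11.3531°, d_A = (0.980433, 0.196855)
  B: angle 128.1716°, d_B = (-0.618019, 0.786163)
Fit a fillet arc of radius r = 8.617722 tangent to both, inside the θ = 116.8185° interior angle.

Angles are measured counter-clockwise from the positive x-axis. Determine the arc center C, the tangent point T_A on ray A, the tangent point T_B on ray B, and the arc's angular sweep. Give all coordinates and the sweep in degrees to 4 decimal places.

bisector direction at 69.7623° = (0.345915,0.938266)
center distance |VC| = r/sin(θ/2) = 8.617722/sin(58.4093°) = 10.116935
C = V + |VC|·bis = (17.8443,32.0052)
T_A = V + ((C−V)·d_A)·d_A = V + 5.2997·d_A = (19.5407,23.5562)
T_B = V + ((C−V)·d_B)·d_B = V + 5.2997·d_B = (11.0693,26.6793)
sweep = 180° − θ = 63.1815°

center=(17.8443,32.0052) T_A=(19.5407,23.5562) T_B=(11.0693,26.6793) sweep=63.1815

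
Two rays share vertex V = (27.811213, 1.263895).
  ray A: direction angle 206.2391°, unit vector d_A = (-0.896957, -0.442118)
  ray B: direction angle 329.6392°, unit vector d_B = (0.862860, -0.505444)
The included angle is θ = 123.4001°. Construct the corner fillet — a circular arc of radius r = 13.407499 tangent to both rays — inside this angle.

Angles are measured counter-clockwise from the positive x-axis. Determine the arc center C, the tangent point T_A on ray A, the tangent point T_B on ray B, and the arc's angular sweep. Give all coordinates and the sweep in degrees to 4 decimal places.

bisector direction at 267.9391° = (-0.035961,-0.999353)
center distance |VC| = r/sin(θ/2) = 13.407499/sin(61.7000°) = 15.227527
C = V + |VC|·bis = (27.2636,-13.9538)
T_A = V + ((C−V)·d_A)·d_A = V + 7.2192·d_A = (21.3359,-1.9278)
T_B = V + ((C−V)·d_B)·d_B = V + 7.2192·d_B = (34.0404,-2.3850)
sweep = 180° − θ = 56.5999°

center=(27.2636,-13.9538) T_A=(21.3359,-1.9278) T_B=(34.0404,-2.3850) sweep=56.5999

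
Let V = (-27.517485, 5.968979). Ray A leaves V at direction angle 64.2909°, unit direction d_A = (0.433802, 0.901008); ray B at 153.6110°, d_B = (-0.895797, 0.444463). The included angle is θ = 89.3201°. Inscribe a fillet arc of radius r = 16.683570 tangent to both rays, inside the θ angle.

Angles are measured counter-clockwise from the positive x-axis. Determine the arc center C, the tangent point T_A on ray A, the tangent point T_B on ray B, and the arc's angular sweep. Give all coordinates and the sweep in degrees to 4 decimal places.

center=(-35.2258,28.4178) T_A=(-20.1937,21.1805) T_B=(-42.6410,13.4727) sweep=90.6799

bisector direction at 108.9509° = (-0.324759,0.945797)
center distance |VC| = r/sin(θ/2) = 16.683570/sin(44.6600°) = 23.735376
C = V + |VC|·bis = (-35.2258,28.4178)
T_A = V + ((C−V)·d_A)·d_A = V + 16.8827·d_A = (-20.1937,21.1805)
T_B = V + ((C−V)·d_B)·d_B = V + 16.8827·d_B = (-42.6410,13.4727)
sweep = 180° − θ = 90.6799°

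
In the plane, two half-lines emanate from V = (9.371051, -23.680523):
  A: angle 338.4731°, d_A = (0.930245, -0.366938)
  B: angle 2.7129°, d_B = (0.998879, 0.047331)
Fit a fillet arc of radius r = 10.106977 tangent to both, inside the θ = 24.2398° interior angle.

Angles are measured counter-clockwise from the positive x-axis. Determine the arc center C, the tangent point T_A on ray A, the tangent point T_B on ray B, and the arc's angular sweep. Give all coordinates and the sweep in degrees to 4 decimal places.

bisector direction at 350.5930° = (0.986552,-0.163446)
center distance |VC| = r/sin(θ/2) = 10.106977/sin(12.1199°) = 48.138054
C = V + |VC|·bis = (56.8618,-31.5485)
T_A = V + ((C−V)·d_A)·d_A = V + 47.0651·d_A = (53.1531,-40.9505)
T_B = V + ((C−V)·d_B)·d_B = V + 47.0651·d_B = (56.3834,-21.4529)
sweep = 180° − θ = 155.7602°

center=(56.8618,-31.5485) T_A=(53.1531,-40.9505) T_B=(56.3834,-21.4529) sweep=155.7602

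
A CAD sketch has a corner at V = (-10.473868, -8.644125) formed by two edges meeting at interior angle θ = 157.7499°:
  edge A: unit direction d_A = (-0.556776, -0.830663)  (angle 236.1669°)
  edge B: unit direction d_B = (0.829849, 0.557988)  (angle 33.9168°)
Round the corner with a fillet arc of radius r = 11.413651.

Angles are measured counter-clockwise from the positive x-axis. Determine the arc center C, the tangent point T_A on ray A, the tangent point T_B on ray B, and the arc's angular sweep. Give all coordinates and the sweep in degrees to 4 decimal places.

center=(-2.2426,-16.8634) T_A=(-11.7235,-10.5085) T_B=(-8.6113,-7.3917) sweep=22.2501

bisector direction at 315.0419° = (0.707623,-0.706590)
center distance |VC| = r/sin(θ/2) = 11.413651/sin(78.8749°) = 11.632239
C = V + |VC|·bis = (-2.2426,-16.8634)
T_A = V + ((C−V)·d_A)·d_A = V + 2.2445·d_A = (-11.7235,-10.5085)
T_B = V + ((C−V)·d_B)·d_B = V + 2.2445·d_B = (-8.6113,-7.3917)
sweep = 180° − θ = 22.2501°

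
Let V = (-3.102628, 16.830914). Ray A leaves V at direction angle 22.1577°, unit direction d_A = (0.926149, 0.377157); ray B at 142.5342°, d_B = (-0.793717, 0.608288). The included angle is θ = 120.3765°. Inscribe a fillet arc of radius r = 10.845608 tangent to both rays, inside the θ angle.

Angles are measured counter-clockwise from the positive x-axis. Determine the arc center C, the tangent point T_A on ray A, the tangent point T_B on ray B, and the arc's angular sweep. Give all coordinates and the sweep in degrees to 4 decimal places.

center=(-1.4378,29.2193) T_A=(2.6527,19.1747) T_B=(-8.0350,20.6110) sweep=59.6235

bisector direction at 82.3460° = (0.133191,0.991090)
center distance |VC| = r/sin(θ/2) = 10.845608/sin(60.1882°) = 12.499786
C = V + |VC|·bis = (-1.4378,29.2193)
T_A = V + ((C−V)·d_A)·d_A = V + 6.2143·d_A = (2.6527,19.1747)
T_B = V + ((C−V)·d_B)·d_B = V + 6.2143·d_B = (-8.0350,20.6110)
sweep = 180° − θ = 59.6235°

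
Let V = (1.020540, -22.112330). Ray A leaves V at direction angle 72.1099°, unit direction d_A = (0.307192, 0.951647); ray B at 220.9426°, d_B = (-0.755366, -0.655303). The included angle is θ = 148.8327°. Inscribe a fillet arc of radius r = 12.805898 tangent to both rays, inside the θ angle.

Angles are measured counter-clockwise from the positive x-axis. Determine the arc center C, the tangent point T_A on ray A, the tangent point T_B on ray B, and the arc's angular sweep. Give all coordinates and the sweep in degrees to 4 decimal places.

center=(-10.0690,-14.7796) T_A=(2.1177,-18.7135) T_B=(-1.6773,-24.4528) sweep=31.1673

bisector direction at 146.5262° = (-0.834139,0.551555)
center distance |VC| = r/sin(θ/2) = 12.805898/sin(74.4163°) = 13.294618
C = V + |VC|·bis = (-10.0690,-14.7796)
T_A = V + ((C−V)·d_A)·d_A = V + 3.5715·d_A = (2.1177,-18.7135)
T_B = V + ((C−V)·d_B)·d_B = V + 3.5715·d_B = (-1.6773,-24.4528)
sweep = 180° − θ = 31.1673°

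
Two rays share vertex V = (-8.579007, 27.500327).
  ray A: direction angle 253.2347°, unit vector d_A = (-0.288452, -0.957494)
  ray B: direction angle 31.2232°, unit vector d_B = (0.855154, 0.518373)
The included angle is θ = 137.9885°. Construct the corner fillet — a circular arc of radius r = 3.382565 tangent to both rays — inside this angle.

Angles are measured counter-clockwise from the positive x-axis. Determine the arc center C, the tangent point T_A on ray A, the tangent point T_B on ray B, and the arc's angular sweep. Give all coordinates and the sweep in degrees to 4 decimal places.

bisector direction at 322.2290° = (0.790465,-0.612508)
center distance |VC| = r/sin(θ/2) = 3.382565/sin(68.9942°) = 3.623357
C = V + |VC|·bis = (-5.7149,25.2810)
T_A = V + ((C−V)·d_A)·d_A = V + 1.2988·d_A = (-8.9537,26.2567)
T_B = V + ((C−V)·d_B)·d_B = V + 1.2988·d_B = (-7.4683,28.1736)
sweep = 180° − θ = 42.0115°

center=(-5.7149,25.2810) T_A=(-8.9537,26.2567) T_B=(-7.4683,28.1736) sweep=42.0115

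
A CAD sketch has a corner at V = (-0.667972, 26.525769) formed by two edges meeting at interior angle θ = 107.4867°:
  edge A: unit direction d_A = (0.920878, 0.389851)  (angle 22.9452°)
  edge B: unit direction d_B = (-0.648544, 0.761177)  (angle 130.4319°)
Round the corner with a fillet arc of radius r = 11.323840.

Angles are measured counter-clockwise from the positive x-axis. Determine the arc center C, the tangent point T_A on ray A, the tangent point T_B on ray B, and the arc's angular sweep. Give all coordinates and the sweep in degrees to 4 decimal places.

center=(2.5653,40.1914) T_A=(6.9799,29.7635) T_B=(-6.0541,32.8473) sweep=72.5133

bisector direction at 76.6886° = (0.230244,0.973133)
center distance |VC| = r/sin(θ/2) = 11.323840/sin(53.7433°) = 14.042879
C = V + |VC|·bis = (2.5653,40.1914)
T_A = V + ((C−V)·d_A)·d_A = V + 8.3050·d_A = (6.9799,29.7635)
T_B = V + ((C−V)·d_B)·d_B = V + 8.3050·d_B = (-6.0541,32.8473)
sweep = 180° − θ = 72.5133°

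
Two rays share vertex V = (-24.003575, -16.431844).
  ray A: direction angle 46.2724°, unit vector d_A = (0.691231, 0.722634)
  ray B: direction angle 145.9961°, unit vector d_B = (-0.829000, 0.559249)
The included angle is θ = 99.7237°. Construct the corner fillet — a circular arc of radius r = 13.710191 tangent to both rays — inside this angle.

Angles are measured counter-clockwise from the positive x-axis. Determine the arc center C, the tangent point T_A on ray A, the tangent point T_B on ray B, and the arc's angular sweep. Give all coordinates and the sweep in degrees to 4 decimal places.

bisector direction at 96.1342° = (-0.106858,0.994274)
center distance |VC| = r/sin(θ/2) = 13.710191/sin(49.8618°) = 17.933719
C = V + |VC|·bis = (-25.9199,1.3992)
T_A = V + ((C−V)·d_A)·d_A = V + 11.5607·d_A = (-16.0125,-8.0777)
T_B = V + ((C−V)·d_B)·d_B = V + 11.5607·d_B = (-33.5874,-9.9666)
sweep = 180° − θ = 80.2763°

center=(-25.9199,1.3992) T_A=(-16.0125,-8.0777) T_B=(-33.5874,-9.9666) sweep=80.2763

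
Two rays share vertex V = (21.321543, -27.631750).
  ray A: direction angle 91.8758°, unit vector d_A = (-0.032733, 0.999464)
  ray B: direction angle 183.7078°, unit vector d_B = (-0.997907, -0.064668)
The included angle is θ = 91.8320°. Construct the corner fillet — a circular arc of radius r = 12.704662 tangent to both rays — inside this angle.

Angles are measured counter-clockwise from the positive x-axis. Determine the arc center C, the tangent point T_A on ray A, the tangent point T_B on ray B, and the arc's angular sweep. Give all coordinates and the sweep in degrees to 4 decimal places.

center=(8.2209,-15.7494) T_A=(20.9188,-15.3335) T_B=(9.0425,-28.4275) sweep=88.1680

bisector direction at 137.7918° = (-0.740708,0.671827)
center distance |VC| = r/sin(θ/2) = 12.704662/sin(45.9160°) = 17.686618
C = V + |VC|·bis = (8.2209,-15.7494)
T_A = V + ((C−V)·d_A)·d_A = V + 12.3048·d_A = (20.9188,-15.3335)
T_B = V + ((C−V)·d_B)·d_B = V + 12.3048·d_B = (9.0425,-28.4275)
sweep = 180° − θ = 88.1680°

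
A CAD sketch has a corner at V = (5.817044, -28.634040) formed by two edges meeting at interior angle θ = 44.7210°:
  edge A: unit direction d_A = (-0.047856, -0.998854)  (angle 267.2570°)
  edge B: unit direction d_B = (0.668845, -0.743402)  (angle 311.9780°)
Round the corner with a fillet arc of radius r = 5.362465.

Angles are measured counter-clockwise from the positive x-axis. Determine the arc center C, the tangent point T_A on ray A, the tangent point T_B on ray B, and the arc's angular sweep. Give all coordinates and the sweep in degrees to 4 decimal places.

bisector direction at 289.6175° = (0.335739,-0.941955)
center distance |VC| = r/sin(θ/2) = 5.362465/sin(22.3605°) = 14.095692
C = V + |VC|·bis = (10.5495,-41.9115)
T_A = V + ((C−V)·d_A)·d_A = V + 13.0358·d_A = (5.1932,-41.6549)
T_B = V + ((C−V)·d_B)·d_B = V + 13.0358·d_B = (14.5360,-38.3249)
sweep = 180° − θ = 135.2790°

center=(10.5495,-41.9115) T_A=(5.1932,-41.6549) T_B=(14.5360,-38.3249) sweep=135.2790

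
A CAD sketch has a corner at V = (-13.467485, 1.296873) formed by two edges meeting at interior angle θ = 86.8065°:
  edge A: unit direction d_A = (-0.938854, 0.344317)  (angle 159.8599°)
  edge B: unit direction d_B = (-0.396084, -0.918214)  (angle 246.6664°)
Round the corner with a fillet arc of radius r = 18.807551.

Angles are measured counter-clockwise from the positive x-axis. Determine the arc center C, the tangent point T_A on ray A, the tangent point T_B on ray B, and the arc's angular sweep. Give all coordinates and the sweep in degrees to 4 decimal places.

bisector direction at 203.2632° = (-0.918701,-0.394955)
center distance |VC| = r/sin(θ/2) = 18.807551/sin(43.4032°) = 27.371219
C = V + |VC|·bis = (-38.6134,-9.5135)
T_A = V + ((C−V)·d_A)·d_A = V + 19.8862·d_A = (-32.1377,8.1440)
T_B = V + ((C−V)·d_B)·d_B = V + 19.8862·d_B = (-21.3441,-16.9629)
sweep = 180° − θ = 93.1935°

center=(-38.6134,-9.5135) T_A=(-32.1377,8.1440) T_B=(-21.3441,-16.9629) sweep=93.1935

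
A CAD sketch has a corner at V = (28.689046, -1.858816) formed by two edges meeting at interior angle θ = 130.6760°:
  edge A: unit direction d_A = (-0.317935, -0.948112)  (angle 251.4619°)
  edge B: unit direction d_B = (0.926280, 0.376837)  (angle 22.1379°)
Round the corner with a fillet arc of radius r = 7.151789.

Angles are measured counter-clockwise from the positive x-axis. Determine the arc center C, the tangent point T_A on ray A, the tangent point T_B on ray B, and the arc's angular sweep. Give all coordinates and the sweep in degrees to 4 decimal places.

bisector direction at 316.7999° = (0.728967,-0.684548)
center distance |VC| = r/sin(θ/2) = 7.151789/sin(65.3380°) = 7.869615
C = V + |VC|·bis = (34.4257,-7.2459)
T_A = V + ((C−V)·d_A)·d_A = V + 3.2837·d_A = (27.6450,-4.9721)
T_B = V + ((C−V)·d_B)·d_B = V + 3.2837·d_B = (31.7307,-0.6214)
sweep = 180° − θ = 49.3240°

center=(34.4257,-7.2459) T_A=(27.6450,-4.9721) T_B=(31.7307,-0.6214) sweep=49.3240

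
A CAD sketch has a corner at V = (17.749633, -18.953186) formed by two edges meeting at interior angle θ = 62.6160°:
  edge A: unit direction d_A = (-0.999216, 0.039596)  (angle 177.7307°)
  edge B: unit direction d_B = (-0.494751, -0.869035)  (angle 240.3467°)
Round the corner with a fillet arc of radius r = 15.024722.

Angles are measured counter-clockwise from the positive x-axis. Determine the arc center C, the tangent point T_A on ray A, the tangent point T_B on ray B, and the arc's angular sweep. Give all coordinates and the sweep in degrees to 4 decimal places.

bisector direction at 209.0387° = (-0.874292,-0.485400)
center distance |VC| = r/sin(θ/2) = 15.024722/sin(31.3080°) = 28.913802
C = V + |VC|·bis = (-7.5295,-32.9880)
T_A = V + ((C−V)·d_A)·d_A = V + 24.7036·d_A = (-6.9345,-17.9750)
T_B = V + ((C−V)·d_B)·d_B = V + 24.7036·d_B = (5.5275,-40.4214)
sweep = 180° − θ = 117.3840°

center=(-7.5295,-32.9880) T_A=(-6.9345,-17.9750) T_B=(5.5275,-40.4214) sweep=117.3840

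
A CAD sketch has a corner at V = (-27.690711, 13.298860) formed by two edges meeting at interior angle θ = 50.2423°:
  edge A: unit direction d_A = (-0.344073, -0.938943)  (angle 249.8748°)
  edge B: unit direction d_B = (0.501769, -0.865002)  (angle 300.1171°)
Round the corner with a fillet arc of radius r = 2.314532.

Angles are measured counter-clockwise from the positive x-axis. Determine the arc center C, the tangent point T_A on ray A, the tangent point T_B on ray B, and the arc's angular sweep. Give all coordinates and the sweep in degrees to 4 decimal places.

bisector direction at 274.9959° = (0.087085,-0.996201)
center distance |VC| = r/sin(θ/2) = 2.314532/sin(25.1212°) = 5.451940
C = V + |VC|·bis = (-27.2159,7.8676)
T_A = V + ((C−V)·d_A)·d_A = V + 4.9363·d_A = (-29.3891,8.6640)
T_B = V + ((C−V)·d_B)·d_B = V + 4.9363·d_B = (-25.2139,9.0290)
sweep = 180° − θ = 129.7577°

center=(-27.2159,7.8676) T_A=(-29.3891,8.6640) T_B=(-25.2139,9.0290) sweep=129.7577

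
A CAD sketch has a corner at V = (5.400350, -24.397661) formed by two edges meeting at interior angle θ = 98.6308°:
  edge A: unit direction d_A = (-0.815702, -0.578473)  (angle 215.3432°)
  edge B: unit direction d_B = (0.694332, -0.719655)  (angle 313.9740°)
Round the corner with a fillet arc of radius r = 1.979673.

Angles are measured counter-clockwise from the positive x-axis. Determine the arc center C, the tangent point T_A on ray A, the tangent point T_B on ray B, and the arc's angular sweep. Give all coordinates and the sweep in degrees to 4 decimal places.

center=(5.1573,-26.9970) T_A=(4.0121,-25.3821) T_B=(6.5820,-25.6224) sweep=81.3692

bisector direction at 264.6586° = (-0.093090,-0.995658)
center distance |VC| = r/sin(θ/2) = 1.979673/sin(49.3154°) = 2.610640
C = V + |VC|·bis = (5.1573,-26.9970)
T_A = V + ((C−V)·d_A)·d_A = V + 1.7019·d_A = (4.0121,-25.3821)
T_B = V + ((C−V)·d_B)·d_B = V + 1.7019·d_B = (6.5820,-25.6224)
sweep = 180° − θ = 81.3692°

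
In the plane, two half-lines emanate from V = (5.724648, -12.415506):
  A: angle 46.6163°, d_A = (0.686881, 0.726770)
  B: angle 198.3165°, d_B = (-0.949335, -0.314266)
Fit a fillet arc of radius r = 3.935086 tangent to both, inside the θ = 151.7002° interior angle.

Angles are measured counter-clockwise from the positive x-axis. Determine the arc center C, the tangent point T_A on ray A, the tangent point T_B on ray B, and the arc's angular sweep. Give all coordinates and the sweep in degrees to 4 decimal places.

bisector direction at 122.4664° = (-0.536805,0.843706)
center distance |VC| = r/sin(θ/2) = 3.935086/sin(75.8501°) = 4.058214
C = V + |VC|·bis = (3.5462,-8.9916)
T_A = V + ((C−V)·d_A)·d_A = V + 0.9921·d_A = (6.4061,-11.6945)
T_B = V + ((C−V)·d_B)·d_B = V + 0.9921·d_B = (4.7828,-12.7273)
sweep = 180° − θ = 28.2998°

center=(3.5462,-8.9916) T_A=(6.4061,-11.6945) T_B=(4.7828,-12.7273) sweep=28.2998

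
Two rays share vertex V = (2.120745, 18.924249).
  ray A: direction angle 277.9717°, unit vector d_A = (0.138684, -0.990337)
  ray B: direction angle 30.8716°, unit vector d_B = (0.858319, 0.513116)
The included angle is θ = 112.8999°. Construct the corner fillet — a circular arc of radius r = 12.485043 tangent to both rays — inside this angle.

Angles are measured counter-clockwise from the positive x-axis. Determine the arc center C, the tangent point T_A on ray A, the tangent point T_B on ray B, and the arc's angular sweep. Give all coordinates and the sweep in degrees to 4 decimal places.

bisector direction at 334.4216° = (0.901996,-0.431745)
center distance |VC| = r/sin(θ/2) = 12.485043/sin(56.4500°) = 14.980793
C = V + |VC|·bis = (15.6334,12.4564)
T_A = V + ((C−V)·d_A)·d_A = V + 8.2794·d_A = (3.2690,10.7249)
T_B = V + ((C−V)·d_B)·d_B = V + 8.2794·d_B = (9.2271,23.1725)
sweep = 180° − θ = 67.1001°

center=(15.6334,12.4564) T_A=(3.2690,10.7249) T_B=(9.2271,23.1725) sweep=67.1001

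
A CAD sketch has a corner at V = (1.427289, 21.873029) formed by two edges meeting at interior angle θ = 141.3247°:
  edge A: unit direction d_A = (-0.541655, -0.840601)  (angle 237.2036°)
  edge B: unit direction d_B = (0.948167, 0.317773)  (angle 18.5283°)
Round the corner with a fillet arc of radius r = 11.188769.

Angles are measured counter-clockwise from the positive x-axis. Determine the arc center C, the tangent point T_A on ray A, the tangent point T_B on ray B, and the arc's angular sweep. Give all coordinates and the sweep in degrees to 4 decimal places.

center=(8.7058,12.5119) T_A=(-0.6995,18.5724) T_B=(5.1503,23.1208) sweep=38.6753

bisector direction at 307.8659° = (0.613816,-0.789449)
center distance |VC| = r/sin(θ/2) = 11.188769/sin(70.6624°) = 11.857740
C = V + |VC|·bis = (8.7058,12.5119)
T_A = V + ((C−V)·d_A)·d_A = V + 3.9265·d_A = (-0.6995,18.5724)
T_B = V + ((C−V)·d_B)·d_B = V + 3.9265·d_B = (5.1503,23.1208)
sweep = 180° − θ = 38.6753°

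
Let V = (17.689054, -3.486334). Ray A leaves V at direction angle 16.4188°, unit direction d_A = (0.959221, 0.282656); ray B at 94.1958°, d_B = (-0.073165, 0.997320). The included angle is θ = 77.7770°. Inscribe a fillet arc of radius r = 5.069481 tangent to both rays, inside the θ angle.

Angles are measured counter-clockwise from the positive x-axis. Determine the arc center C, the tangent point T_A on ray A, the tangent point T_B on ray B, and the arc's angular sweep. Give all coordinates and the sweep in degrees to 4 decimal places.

bisector direction at 55.3073° = (0.569175,0.822217)
center distance |VC| = r/sin(θ/2) = 5.069481/sin(38.8885°) = 8.074906
C = V + |VC|·bis = (22.2851,3.1530)
T_A = V + ((C−V)·d_A)·d_A = V + 6.2853·d_A = (23.7180,-1.7098)
T_B = V + ((C−V)·d_B)·d_B = V + 6.2853·d_B = (17.2292,2.7821)
sweep = 180° − θ = 102.2230°

center=(22.2851,3.1530) T_A=(23.7180,-1.7098) T_B=(17.2292,2.7821) sweep=102.2230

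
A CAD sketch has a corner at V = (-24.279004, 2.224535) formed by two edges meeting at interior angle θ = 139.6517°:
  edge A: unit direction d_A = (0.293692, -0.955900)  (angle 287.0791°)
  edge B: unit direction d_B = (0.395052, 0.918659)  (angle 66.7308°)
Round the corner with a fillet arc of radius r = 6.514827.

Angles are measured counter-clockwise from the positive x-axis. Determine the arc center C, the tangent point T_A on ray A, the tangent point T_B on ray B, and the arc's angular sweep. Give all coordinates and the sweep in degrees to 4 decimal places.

bisector direction at 356.9050° = (0.998541,-0.053993)
center distance |VC| = r/sin(θ/2) = 6.514827/sin(69.8259°) = 6.940644
C = V + |VC|·bis = (-17.3485,1.8498)
T_A = V + ((C−V)·d_A)·d_A = V + 2.3937·d_A = (-23.5760,-0.0636)
T_B = V + ((C−V)·d_B)·d_B = V + 2.3937·d_B = (-23.3334,4.4235)
sweep = 180° − θ = 40.3483°

center=(-17.3485,1.8498) T_A=(-23.5760,-0.0636) T_B=(-23.3334,4.4235) sweep=40.3483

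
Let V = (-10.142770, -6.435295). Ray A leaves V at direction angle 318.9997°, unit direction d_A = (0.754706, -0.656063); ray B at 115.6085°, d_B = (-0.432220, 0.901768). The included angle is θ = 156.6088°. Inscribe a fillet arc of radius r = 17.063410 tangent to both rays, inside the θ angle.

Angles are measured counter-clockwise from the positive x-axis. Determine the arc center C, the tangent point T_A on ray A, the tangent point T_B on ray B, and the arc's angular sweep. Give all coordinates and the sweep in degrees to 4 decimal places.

bisector direction at 37.3041° = (0.795430,0.606045)
center distance |VC| = r/sin(θ/2) = 17.063410/sin(78.3044°) = 17.425185
C = V + |VC|·bis = (3.7177,4.1252)
T_A = V + ((C−V)·d_A)·d_A = V + 3.5323·d_A = (-7.4769,-8.7527)
T_B = V + ((C−V)·d_B)·d_B = V + 3.5323·d_B = (-11.6695,-3.2500)
sweep = 180° − θ = 23.3912°

center=(3.7177,4.1252) T_A=(-7.4769,-8.7527) T_B=(-11.6695,-3.2500) sweep=23.3912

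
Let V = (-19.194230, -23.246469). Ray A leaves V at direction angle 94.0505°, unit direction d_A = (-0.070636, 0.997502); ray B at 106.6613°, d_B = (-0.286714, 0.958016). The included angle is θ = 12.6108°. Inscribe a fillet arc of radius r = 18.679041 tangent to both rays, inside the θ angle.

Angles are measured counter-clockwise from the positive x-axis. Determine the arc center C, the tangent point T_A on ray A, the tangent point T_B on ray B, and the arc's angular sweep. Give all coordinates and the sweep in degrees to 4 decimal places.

center=(-49.7673,144.0584) T_A=(-31.1350,145.3778) T_B=(-67.6622,138.7029) sweep=167.3892

bisector direction at 100.3559° = (-0.179762,0.983710)
center distance |VC| = r/sin(θ/2) = 18.679041/sin(6.3054°) = 170.075416
C = V + |VC|·bis = (-49.7673,144.0584)
T_A = V + ((C−V)·d_A)·d_A = V + 169.0466·d_A = (-31.1350,145.3778)
T_B = V + ((C−V)·d_B)·d_B = V + 169.0466·d_B = (-67.6622,138.7029)
sweep = 180° − θ = 167.3892°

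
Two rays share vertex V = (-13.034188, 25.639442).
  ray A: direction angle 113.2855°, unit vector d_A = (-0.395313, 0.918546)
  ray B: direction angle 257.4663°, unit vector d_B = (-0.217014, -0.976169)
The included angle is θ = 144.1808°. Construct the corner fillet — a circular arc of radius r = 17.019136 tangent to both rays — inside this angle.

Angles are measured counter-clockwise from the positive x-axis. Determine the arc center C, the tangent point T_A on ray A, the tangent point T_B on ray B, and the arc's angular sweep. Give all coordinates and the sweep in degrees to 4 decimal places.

bisector direction at 185.3759° = (-0.995601,-0.093690)
center distance |VC| = r/sin(θ/2) = 17.019136/sin(72.0904°) = 17.885832
C = V + |VC|·bis = (-30.8413,23.9637)
T_A = V + ((C−V)·d_A)·d_A = V + 5.5002·d_A = (-15.2085,30.6916)
T_B = V + ((C−V)·d_B)·d_B = V + 5.5002·d_B = (-14.2278,20.2703)
sweep = 180° − θ = 35.8192°

center=(-30.8413,23.9637) T_A=(-15.2085,30.6916) T_B=(-14.2278,20.2703) sweep=35.8192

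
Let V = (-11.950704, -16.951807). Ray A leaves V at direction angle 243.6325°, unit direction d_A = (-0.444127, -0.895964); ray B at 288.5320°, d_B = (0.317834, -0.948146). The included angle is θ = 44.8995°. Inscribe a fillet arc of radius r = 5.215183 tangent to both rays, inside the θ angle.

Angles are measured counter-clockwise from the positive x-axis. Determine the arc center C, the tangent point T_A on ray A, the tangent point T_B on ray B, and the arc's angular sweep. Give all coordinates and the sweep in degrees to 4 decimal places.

center=(-12.8838,-30.5767) T_A=(-17.5564,-28.2605) T_B=(-7.9390,-28.9192) sweep=135.1005

bisector direction at 266.0822° = (-0.068324,-0.997663)
center distance |VC| = r/sin(θ/2) = 5.215183/sin(22.4498°) = 13.656851
C = V + |VC|·bis = (-12.8838,-30.5767)
T_A = V + ((C−V)·d_A)·d_A = V + 12.6219·d_A = (-17.5564,-28.2605)
T_B = V + ((C−V)·d_B)·d_B = V + 12.6219·d_B = (-7.9390,-28.9192)
sweep = 180° − θ = 135.1005°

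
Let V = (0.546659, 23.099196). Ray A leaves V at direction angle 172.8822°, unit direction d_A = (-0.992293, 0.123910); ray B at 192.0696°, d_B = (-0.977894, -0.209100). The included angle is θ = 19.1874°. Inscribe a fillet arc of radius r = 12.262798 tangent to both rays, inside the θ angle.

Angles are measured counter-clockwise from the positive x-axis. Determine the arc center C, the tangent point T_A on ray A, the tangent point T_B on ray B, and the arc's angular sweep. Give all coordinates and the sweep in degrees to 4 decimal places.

bisector direction at 182.4759° = (-0.999066,-0.043199)
center distance |VC| = r/sin(θ/2) = 12.262798/sin(9.5937°) = 73.579586
C = V + |VC|·bis = (-72.9642,19.9206)
T_A = V + ((C−V)·d_A)·d_A = V + 72.5505·d_A = (-71.4448,32.0889)
T_B = V + ((C−V)·d_B)·d_B = V + 72.5505·d_B = (-70.4001,7.9289)
sweep = 180° − θ = 160.8126°

center=(-72.9642,19.9206) T_A=(-71.4448,32.0889) T_B=(-70.4001,7.9289) sweep=160.8126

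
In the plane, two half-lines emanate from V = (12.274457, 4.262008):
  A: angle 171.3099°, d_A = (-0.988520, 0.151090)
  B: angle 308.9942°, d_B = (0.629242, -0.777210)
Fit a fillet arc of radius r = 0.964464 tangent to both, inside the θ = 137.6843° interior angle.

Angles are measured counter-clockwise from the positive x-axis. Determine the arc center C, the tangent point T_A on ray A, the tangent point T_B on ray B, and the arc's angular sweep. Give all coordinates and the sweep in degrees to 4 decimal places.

bisector direction at 240.1520° = (-0.497700,-0.867349)
center distance |VC| = r/sin(θ/2) = 0.964464/sin(68.8422°) = 1.034178
C = V + |VC|·bis = (11.7597,3.3650)
T_A = V + ((C−V)·d_A)·d_A = V + 0.3733·d_A = (11.9055,4.3184)
T_B = V + ((C−V)·d_B)·d_B = V + 0.3733·d_B = (12.5093,3.9719)
sweep = 180° − θ = 42.3157°

center=(11.7597,3.3650) T_A=(11.9055,4.3184) T_B=(12.5093,3.9719) sweep=42.3157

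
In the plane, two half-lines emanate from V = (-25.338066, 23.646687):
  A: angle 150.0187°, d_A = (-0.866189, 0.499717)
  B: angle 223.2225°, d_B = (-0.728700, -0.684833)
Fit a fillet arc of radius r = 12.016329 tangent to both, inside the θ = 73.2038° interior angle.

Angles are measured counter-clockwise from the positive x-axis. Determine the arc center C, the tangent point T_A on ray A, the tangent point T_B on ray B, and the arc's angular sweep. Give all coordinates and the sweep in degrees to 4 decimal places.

center=(-45.3568,21.3231) T_A=(-39.3520,31.7316) T_B=(-37.1276,12.5669) sweep=106.7962

bisector direction at 186.6206° = (-0.993331,-0.115294)
center distance |VC| = r/sin(θ/2) = 12.016329/sin(36.6019°) = 20.153122
C = V + |VC|·bis = (-45.3568,21.3231)
T_A = V + ((C−V)·d_A)·d_A = V + 16.1789·d_A = (-39.3520,31.7316)
T_B = V + ((C−V)·d_B)·d_B = V + 16.1789·d_B = (-37.1276,12.5669)
sweep = 180° − θ = 106.7962°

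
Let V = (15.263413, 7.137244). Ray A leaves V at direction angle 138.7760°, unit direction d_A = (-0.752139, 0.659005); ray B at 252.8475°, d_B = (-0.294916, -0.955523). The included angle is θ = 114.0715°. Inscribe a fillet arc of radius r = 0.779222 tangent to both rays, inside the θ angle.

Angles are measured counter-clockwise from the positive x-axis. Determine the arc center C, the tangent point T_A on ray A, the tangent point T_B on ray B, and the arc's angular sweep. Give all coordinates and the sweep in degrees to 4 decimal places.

center=(14.3698,6.8842) T_A=(14.8833,7.4703) T_B=(15.1144,6.6544) sweep=65.9285

bisector direction at 195.8118° = (-0.962162,-0.272478)
center distance |VC| = r/sin(θ/2) = 0.779222/sin(57.0358°) = 0.928740
C = V + |VC|·bis = (14.3698,6.8842)
T_A = V + ((C−V)·d_A)·d_A = V + 0.5053·d_A = (14.8833,7.4703)
T_B = V + ((C−V)·d_B)·d_B = V + 0.5053·d_B = (15.1144,6.6544)
sweep = 180° − θ = 65.9285°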